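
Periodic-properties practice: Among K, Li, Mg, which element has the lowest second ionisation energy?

Mg

Consider each +1 ion: K⁺ is the bare [Ar] core; Li⁺ is the bare [He] core; Mg⁺ still has 1 valence electron.
Breaking into a closed-shell core is much more expensive than removing a leftover valence electron — K and Li have the largest IE_2 here.
Tabulated IE_2 (kJ/mol): K 3052, Li 7298, Mg 1451.
So the second ionization energies run Mg < K < Li.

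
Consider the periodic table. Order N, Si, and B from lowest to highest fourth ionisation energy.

Si, N, B

The fourth ionization energy removes an electron from the +3 ion. For each element: N³⁺ still has 2 valence electrons; Si³⁺ still has 1 valence electron; B³⁺ is the bare [He] core.
Pulling an electron out of a noble-gas core costs far more than removing a remaining valence electron, so B sits at the high end of IE_4.
Valence configurations: N³⁺ [He]2s², Si³⁺ [Ne]3s¹.
Tabulated IE_4 (kJ/mol): N 7475, Si 4356, B 25026.
Hence IE_4: Si < N < B.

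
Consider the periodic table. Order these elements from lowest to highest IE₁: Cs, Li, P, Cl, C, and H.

Cs < Li < P < C < Cl < H

H is in period 1, group 1; Li is in period 2, group 1; C is in period 2, group 14; P is in period 3, group 15; Cl is in period 3, group 17; Cs is in period 6, group 1.
Across a period the outer electron is held more tightly (higher IE₁); down a group it sits in a higher shell, more shielded, and comes off more easily.
Here both period and group differ, so the two effects have to be weighed against each other.
Li > Cs: they share group 1; the group trend gives Li the larger value.
P > Li: period and group pull opposite ways; the across-period shift dominates (1012 vs 520 kJ/mol).
C > P: period and group pull opposite ways; the down-group shift dominates (1086 vs 1012 kJ/mol).
Cl > C: period and group pull opposite ways; the across-period shift dominates (1251 vs 1086 kJ/mol).
H > Cl: period and group pull opposite ways; the down-group shift dominates (1312 vs 1251 kJ/mol).
Tabulated first ionization energy (kJ/mol): H 1312, Li 520, C 1086, P 1012, Cl 1251, Cs 376.
So from lowest to highest: Cs < Li < P < C < Cl < H.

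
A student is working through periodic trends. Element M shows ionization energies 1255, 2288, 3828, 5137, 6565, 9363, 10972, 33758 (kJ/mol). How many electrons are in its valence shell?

7

Look for the largest jump between consecutive ionization energies: IE8/IE7 ≈ 3.1, far larger than any earlier ratio.
That jump marks the point where a core electron is being removed. So the atom has 7 valence electrons.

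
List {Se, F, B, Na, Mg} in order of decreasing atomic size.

Na > Mg > Se > B > F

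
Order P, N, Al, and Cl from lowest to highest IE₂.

After 1 electron has been removed, what remains? P⁺ still has 4 valence electrons; N⁺ still has 4 valence electrons; Al⁺ still has 2 valence electrons; Cl⁺ still has 6 valence electrons.
All are still removing valence electrons, so compare the +1 ions as you would atoms: IE_2 generally rises across a period (higher Z_eff) and falls down a group (larger shell), subject to the usual subshell exceptions.
Valence configurations: P⁺ [Ne]3s²3p², N⁺ [He]2s²2p², Al⁺ [Ne]3s², Cl⁺ [Ne]3s²3p⁴.
Approximate IE_2 values (kJ/mol): P 1907, N 2856, Al 1817, Cl 2298.
Overall IE_2 order: Al < P < Cl < N.

Al, P, Cl, N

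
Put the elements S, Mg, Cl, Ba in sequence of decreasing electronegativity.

Mg is in period 3, group 2; S is in period 3, group 16; Cl is in period 3, group 17; Ba is in period 6, group 2.
Smaller atoms with higher effective nuclear charge are more electronegative.
These span different periods and groups, so the two trends combine.
Mg > Ba: they share group 2; the group trend gives Mg the larger value.
S > Mg: S lies to the right of Mg in period 3, so the across-period effect alone puts S higher.
Cl > S: both are in period 3; the period trend gives Cl the larger value.
For reference (Pauling): Mg 1.31, S 2.58, Cl 3.16, Ba 0.89.
So from highest to lowest: Cl > S > Mg > Ba.

Cl > S > Mg > Ba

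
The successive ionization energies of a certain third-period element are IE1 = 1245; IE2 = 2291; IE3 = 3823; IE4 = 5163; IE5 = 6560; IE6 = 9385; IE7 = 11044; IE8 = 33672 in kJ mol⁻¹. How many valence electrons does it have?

Look for the largest jump between consecutive ionization energies: IE8/IE7 ≈ 3.0, far larger than any earlier ratio.
That jump marks the point where a core electron is being removed. So the atom has 7 valence electrons.

7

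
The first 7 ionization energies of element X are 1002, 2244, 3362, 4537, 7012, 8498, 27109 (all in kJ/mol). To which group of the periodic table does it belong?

Group 16

Look for the largest jump between consecutive ionization energies: IE7/IE6 ≈ 3.2, far larger than any earlier ratio.
That jump marks the point where a core electron is being removed. So the atom has 6 valence electrons.
A main-group element with 6 valence electrons is in group 16.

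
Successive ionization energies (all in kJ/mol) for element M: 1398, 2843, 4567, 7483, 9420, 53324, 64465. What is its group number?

Group 15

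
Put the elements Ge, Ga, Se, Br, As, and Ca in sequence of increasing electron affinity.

Ca < Ga < As < Ge < Se < Br

Ca is in period 4, group 2; Ga is in period 4, group 13; Ge is in period 4, group 14; As is in period 4, group 15; Se is in period 4, group 16; Br is in period 4, group 17.
EA tends to increase across a period and decrease down a group, though the pattern is less regular than for IE or radius.
All lie in period 4; the across-period trend (electron affinity increases left to right) applies, with the exception below.
Note the exception: Ge has a higher electron affinity than As, contrary to the simple trend — adding an electron to As's half-filled 4p³ is unfavourable, so Ge (4p²) has the more exothermic EA.
For reference (kJ/mol): Ca 2, Ga 29, Ge 119, As 78, Se 195, Br 325.
So from lowest to highest: Ca < Ga < As < Ge < Se < Br.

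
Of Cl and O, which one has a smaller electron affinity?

O is in period 2, group 16; Cl is in period 3, group 17.
Adding an electron releases more energy for atoms nearer the top right (short of the noble gases).
These sit on a diagonal, where the across-period and down-group effects partly cancel.
Cl > O: period and group pull opposite ways; the across-period shift dominates (349 vs 141 kJ/mol).
For reference (kJ/mol): O 141, Cl 349.
So O has the smaller electron affinity (O < Cl).

O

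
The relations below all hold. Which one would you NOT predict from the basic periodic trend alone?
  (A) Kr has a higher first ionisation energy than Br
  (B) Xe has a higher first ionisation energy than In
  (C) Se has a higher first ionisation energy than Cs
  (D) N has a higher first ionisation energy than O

The general trend: first ionisation energy increases across a period and decreases down a group.
(A) Kr (period 4, group 18) vs Br (period 4, group 17): the stated order agrees with the simple trend.
(B) Xe (period 5, group 18) vs In (period 5, group 13): the stated order agrees with the simple trend.
(C) Se (period 4, group 16) vs Cs (period 6, group 1): the stated order agrees with the simple trend.
(D) N (period 2, group 15) vs O (period 2, group 16): the stated order contradicts the simple trend.
The exception is (D): pairing an electron in O's 2p⁴ costs repulsion energy, so O ionizes more easily than half-filled N (2p³).

(D)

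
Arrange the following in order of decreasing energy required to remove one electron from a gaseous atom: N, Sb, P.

N > P > Sb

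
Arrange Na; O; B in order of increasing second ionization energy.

B, O, Na

Consider each +1 ion: Na⁺ is the bare [Ne] core; O⁺ still has 5 valence electrons; B⁺ still has 2 valence electrons.
Pulling an electron out of a noble-gas core costs far more than removing a remaining valence electron, so Na sits at the high end of IE_2.
Valence configurations: O⁺ [He]2s²2p³, B⁺ [He]2s².
Tabulated IE_2 (kJ/mol): Na 4562, O 3388, B 2427.
Overall IE_2 order: B < O < Na.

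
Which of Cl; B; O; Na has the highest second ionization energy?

Na

IE_2 is the cost of taking one more electron from the +1 cation: Cl⁺ still has 6 valence electrons; B⁺ still has 2 valence electrons; O⁺ still has 5 valence electrons; Na⁺ is the bare [Ne] core.
Breaking into a closed-shell core is much more expensive than removing a leftover valence electron — Na has the largest IE_2 here.
Valence configurations: Cl⁺ [Ne]3s²3p⁴, B⁺ [He]2s², O⁺ [He]2s²2p³.
The numbers (kJ/mol): Cl 2298, B 2427, O 3388, Na 4562.
Overall IE_2 order: Cl < B < O < Na.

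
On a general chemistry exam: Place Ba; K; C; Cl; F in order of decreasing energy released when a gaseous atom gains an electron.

Cl > F > C > K > Ba

C is in period 2, group 14; F is in period 2, group 17; Cl is in period 3, group 17; K is in period 4, group 1; Ba is in period 6, group 2.
Atoms with high Z_eff and room in the valence shell (especially the halogens) have the most exothermic electron affinities.
Here both period and group differ, so the two effects have to be weighed against each other.
K > Ba: period and group pull opposite ways; the down-group shift dominates (48 vs 14 kJ/mol).
C > K: relative to K, both the across-period and down-group shifts push C's electron affinity up.
F > C: both are in period 2; the period trend gives F the larger value.
Cl > F: this pair runs against the simple trend — see the exception note.
Note the exception: Cl has a higher electron affinity than F, contrary to the simple trend — F's small 2p subshell makes the incoming electron feel strong e⁻–e⁻ repulsion, so Cl actually releases more energy on gaining an electron.
Approximate values (kJ/mol): C 122, F 328, Cl 349, K 48, Ba 14.
So from highest to lowest: Cl > F > C > K > Ba.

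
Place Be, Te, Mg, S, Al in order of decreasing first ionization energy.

S > Be > Te > Mg > Al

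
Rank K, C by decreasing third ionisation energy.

C > K

The third ionization energy removes an electron from the +2 ion. For each element: K²⁺ is already 1 electron into the core; C²⁺ still has 2 valence electrons.
Usually core removal costs more than valence removal, but here the competition is close: a tightly held n=2 valence electron can cost more to remove than an n=3 core electron, so the actual values have to decide it.
Tabulated IE_3 (kJ/mol): K 4420, C 4620.
Overall IE_3 order: K < C.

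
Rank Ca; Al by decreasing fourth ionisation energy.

Al > Ca

After 3 electrons have been removed, what remains? Ca³⁺ is already 1 electron into the core; Al³⁺ is the bare [Ne] core.
All of these are removing an electron from a noble-gas core or deeper; the smaller core (lower principal quantum number) is held far more tightly, and within a period the higher nuclear charge binds the same core more tightly.
The numbers (kJ/mol): Ca 6491, Al 11577.
Hence IE_4: Ca < Al.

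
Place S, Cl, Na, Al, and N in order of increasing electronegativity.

Na < Al < S < N < Cl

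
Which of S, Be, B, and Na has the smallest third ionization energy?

S

The third ionization energy removes an electron from the +2 ion. For each element: S²⁺ still has 4 valence electrons; Be²⁺ is the bare [He] core; B²⁺ still has 1 valence electron; Na²⁺ is already 1 electron into the core.
Pulling an electron out of a noble-gas core costs far more than removing a remaining valence electron, so Na and Be sit at the high end of IE_3.
Valence configurations: S²⁺ [Ne]3s²3p², B²⁺ [He]2s¹.
Approximate IE_3 values (kJ/mol): S 3357, Be 14849, B 3660, Na 6910.
Hence IE_3: S < B < Na < Be.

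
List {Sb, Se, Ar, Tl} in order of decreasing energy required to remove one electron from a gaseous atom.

Ar is in period 3, group 18; Se is in period 4, group 16; Sb is in period 5, group 15; Tl is in period 6, group 13.
First ionization energy rises across a period (greater Z_eff holds electrons more tightly) and falls down a group (valence electrons are farther from the nucleus).
These span different periods and groups, so the two trends combine.
Sb > Tl: relative to Tl, both the across-period and down-group shifts push Sb's first ionization energy up.
Se > Sb: relative to Sb, both the across-period and down-group shifts push Se's first ionization energy up.
Ar > Se: both effects reinforce here, so Ar is clearly the higher of the two.
Approximate values (kJ/mol): Ar 1521, Se 941, Sb 831, Tl 589.
So from highest to lowest: Ar > Se > Sb > Tl.

Ar, Se, Sb, Tl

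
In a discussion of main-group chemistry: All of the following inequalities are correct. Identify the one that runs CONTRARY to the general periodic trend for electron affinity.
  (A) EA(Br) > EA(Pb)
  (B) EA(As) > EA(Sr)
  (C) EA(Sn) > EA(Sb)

(C)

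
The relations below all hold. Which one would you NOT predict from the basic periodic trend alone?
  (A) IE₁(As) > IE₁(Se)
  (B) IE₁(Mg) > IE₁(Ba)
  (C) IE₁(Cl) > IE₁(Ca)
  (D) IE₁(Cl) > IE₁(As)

(A)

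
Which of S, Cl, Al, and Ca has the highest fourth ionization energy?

The fourth ionization energy removes an electron from the +3 ion. For each element: S³⁺ still has 3 valence electrons; Cl³⁺ still has 4 valence electrons; Al³⁺ is the bare [Ne] core; Ca³⁺ is already 1 electron into the core.
Core electrons are held far more tightly than valence electrons, so Ca and Al top the IE_4 order.
Valence configurations: S³⁺ [Ne]3s²3p¹, Cl³⁺ [Ne]3s²3p².
The numbers (kJ/mol): S 4556, Cl 5159, Al 11577, Ca 6491.
So the fourth ionization energies run S < Cl < Ca < Al.

Al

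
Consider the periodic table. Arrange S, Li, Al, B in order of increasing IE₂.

Al, S, B, Li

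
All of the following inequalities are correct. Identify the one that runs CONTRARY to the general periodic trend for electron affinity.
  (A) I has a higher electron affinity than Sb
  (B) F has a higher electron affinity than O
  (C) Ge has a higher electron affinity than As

(C)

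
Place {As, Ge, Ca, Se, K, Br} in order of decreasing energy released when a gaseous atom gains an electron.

Br > Se > Ge > As > K > Ca

K is in period 4, group 1; Ca is in period 4, group 2; Ge is in period 4, group 14; As is in period 4, group 15; Se is in period 4, group 16; Br is in period 4, group 17.
Adding an electron releases more energy for atoms nearer the top right (short of the noble gases).
All lie in period 4; the across-period trend (electron affinity increases left to right) applies, with the exception below.
Note the exception: K has a higher electron affinity than Ca, contrary to the simple trend — adding an electron to Ca (ns²) has to open a new, higher-energy np subshell, which is unfavourable.
Note the exception: Ge has a higher electron affinity than As, contrary to the simple trend — adding an electron to As's half-filled 4p³ is unfavourable, so Ge (4p²) has the more exothermic EA.
Tabulated electron affinity (kJ/mol): K 48, Ca 2, Ge 119, As 78, Se 195, Br 325.
So from highest to lowest: Br > Se > Ge > As > K > Ca.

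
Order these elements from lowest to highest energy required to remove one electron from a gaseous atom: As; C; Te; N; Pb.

Pb, Te, As, C, N

C is in period 2, group 14; N is in period 2, group 15; As is in period 4, group 15; Te is in period 5, group 16; Pb is in period 6, group 14.
IE₁ increases left→right with effective nuclear charge and decreases top→bottom as the valence shell moves farther out.
Neither a single period nor a single group — weigh both effects.
Te > Pb: both effects reinforce here, so Te is clearly the higher of the two.
As > Te: period and group pull opposite ways; the down-group shift dominates (947 vs 869 kJ/mol).
C > As: period and group pull opposite ways; the down-group shift dominates (1086 vs 947 kJ/mol).
N > C: N lies to the right of C in period 2, so the across-period effect alone puts N higher.
Tabulated first ionization energy (kJ/mol): C 1086, N 1402, As 947, Te 869, Pb 716.
So from lowest to highest: Pb < Te < As < C < N.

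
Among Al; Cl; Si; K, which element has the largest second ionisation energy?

IE_2 is the cost of taking one more electron from the +1 cation: Al⁺ still has 2 valence electrons; Cl⁺ still has 6 valence electrons; Si⁺ still has 3 valence electrons; K⁺ is the bare [Ar] core.
Pulling an electron out of a noble-gas core costs far more than removing a remaining valence electron, so K sits at the high end of IE_2.
Valence configurations: Al⁺ [Ne]3s², Cl⁺ [Ne]3s²3p⁴, Si⁺ [Ne]3s²3p¹.
Si⁺ loses a lone 3p electron whereas Al⁺ must break into a filled 3s² pair, so IE_2(Al) > IE_2(Si) even though Si has the higher nuclear charge.
Approximate IE_2 values (kJ/mol): Al 1817, Cl 2298, Si 1577, K 3052.
So the second ionization energies run Si < Al < Cl < K.

K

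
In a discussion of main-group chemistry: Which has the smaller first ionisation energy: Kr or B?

B

Removing the outermost electron gets harder across a period and easier down a group.
Neither a single period nor a single group — weigh both effects.
Kr > B: period and group pull opposite ways; the across-period shift dominates (1351 vs 801 kJ/mol).
For reference (kJ/mol): B 801, Kr 1351.
So B has the smaller first ionisation energy (B < Kr).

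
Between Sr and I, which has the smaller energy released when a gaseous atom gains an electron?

Sr is in period 5, group 2; I is in period 5, group 17.
Electron affinity generally becomes more exothermic across a period toward the halogens and less exothermic down a group.
All lie in period 5, so electron affinity increases left to right.
So Sr has the smaller energy released when a gaseous atom gains an electron (Sr < I).

Sr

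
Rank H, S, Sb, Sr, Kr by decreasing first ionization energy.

Kr > H > S > Sb > Sr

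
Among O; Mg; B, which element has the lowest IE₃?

B

Consider each +2 ion: O²⁺ still has 4 valence electrons; Mg²⁺ is the bare [Ne] core; B²⁺ still has 1 valence electron.
Pulling an electron out of a noble-gas core costs far more than removing a remaining valence electron, so Mg sits at the high end of IE_3.
Valence configurations: O²⁺ [He]2s²2p², B²⁺ [He]2s¹.
Approximate IE_3 values (kJ/mol): O 5300, Mg 7733, B 3660.
So the third ionization energies run B < O < Mg.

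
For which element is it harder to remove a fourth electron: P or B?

Consider each +3 ion: P³⁺ still has 2 valence electrons; B³⁺ is the bare [He] core.
Breaking into a closed-shell core is much more expensive than removing a leftover valence electron — B has the largest IE_4 here.
Tabulated IE_4 (kJ/mol): P 4964, B 25026.
Overall IE_4 order: P < B.

B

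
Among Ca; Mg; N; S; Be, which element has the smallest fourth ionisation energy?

S

After 3 electrons have been removed, what remains? Ca³⁺ is already 1 electron into the core; Mg³⁺ is already 1 electron into the core; N³⁺ still has 2 valence electrons; S³⁺ still has 3 valence electrons; Be³⁺ is already 1 electron into the core.
Usually core removal costs more than valence removal, but here the competition is close: a tightly held n=2 valence electron can cost more to remove than an n=3 core electron, so the actual values have to decide it.
Valence configurations: N³⁺ [He]2s², S³⁺ [Ne]3s²3p¹.
Tabulated IE_4 (kJ/mol): Ca 6491, Mg 10543, N 7475, S 4556, Be 21007.
Putting it together, IE_4: S < Ca < N < Mg < Be.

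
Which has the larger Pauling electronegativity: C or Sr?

C is in period 2, group 14; Sr is in period 5, group 2.
Electronegativity increases across a period and decreases down a group, tracking effective nuclear charge and atomic size.
Neither a single period nor a single group — weigh both effects.
C > Sr: relative to Sr, both the across-period and down-group shifts push C's electronegativity up.
For reference (Pauling): C 2.55, Sr 0.95.
So C has the larger Pauling electronegativity (C > Sr).

C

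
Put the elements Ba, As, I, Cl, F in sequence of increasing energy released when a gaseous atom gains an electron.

Ba, As, I, F, Cl

Adding an electron releases more energy for atoms nearer the top right (short of the noble gases).
Here both period and group differ, so the two effects have to be weighed against each other.
As > Ba: both effects reinforce here, so As is clearly the higher of the two.
I > As: the two effects oppose for this pair; the across-period effect wins (295 vs 78 kJ/mol).
F > I: F sits above I in group 17, so the down-group effect alone puts F higher.
Cl > F: this pair runs against the simple trend — see the exception note.
Note the exception: Cl has a higher electron affinity than F, contrary to the simple trend — F's small 2p subshell makes the incoming electron feel strong e⁻–e⁻ repulsion, so Cl actually releases more energy on gaining an electron.
Approximate values (kJ/mol): F 328, Cl 349, As 78, I 295, Ba 14.
So from lowest to highest: Ba < As < I < F < Cl.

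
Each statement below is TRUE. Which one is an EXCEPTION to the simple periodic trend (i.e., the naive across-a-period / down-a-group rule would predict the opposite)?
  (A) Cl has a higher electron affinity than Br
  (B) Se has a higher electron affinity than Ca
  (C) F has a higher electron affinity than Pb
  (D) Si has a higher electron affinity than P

The general trend: electron affinity increases across a period and decreases down a group.
(A) Cl (period 3, group 17) vs Br (period 4, group 17): the stated order agrees with the simple trend.
(B) Se (period 4, group 16) vs Ca (period 4, group 2): the stated order agrees with the simple trend.
(C) F (period 2, group 17) vs Pb (period 6, group 14): the stated order agrees with the simple trend.
(D) Si (period 3, group 14) vs P (period 3, group 15): the stated order contradicts the simple trend.
The exception is (D): adding an electron to P's half-filled 3p³ is unfavourable, so Si (3p²) has the more exothermic EA.

(D)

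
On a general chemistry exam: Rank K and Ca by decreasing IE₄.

Ca, K

The fourth ionization energy removes an electron from the +3 ion. For each element: K³⁺ is already 2 electrons into the core; Ca³⁺ is already 1 electron into the core.
All of these are removing an electron from a noble-gas core or deeper; the smaller core (lower principal quantum number) is held far more tightly, and within a period the higher nuclear charge binds the same core more tightly.
Approximate IE_4 values (kJ/mol): K 5877, Ca 6491.
Overall IE_4 order: K < Ca.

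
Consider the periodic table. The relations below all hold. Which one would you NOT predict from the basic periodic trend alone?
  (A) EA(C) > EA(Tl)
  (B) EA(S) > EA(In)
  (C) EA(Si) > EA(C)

The general trend: electron affinity increases across a period and decreases down a group.
(A) C (period 2, group 14) vs Tl (period 6, group 13): the stated order agrees with the simple trend.
(B) S (period 3, group 16) vs In (period 5, group 13): the stated order agrees with the simple trend.
(C) Si (period 3, group 14) vs C (period 2, group 14): the stated order contradicts the simple trend.
The exception is (C): Si's larger, more diffuse 3p orbitals accept an added electron slightly more readily than C's compact 2p.

(C)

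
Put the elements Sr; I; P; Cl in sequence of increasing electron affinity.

P is in period 3, group 15; Cl is in period 3, group 17; Sr is in period 5, group 2; I is in period 5, group 17.
EA tends to increase across a period and decrease down a group, though the pattern is less regular than for IE or radius.
These span different periods and groups, so the two trends combine.
P > Sr: both effects reinforce here, so P is clearly the higher of the two.
I > P: period and group pull opposite ways; the across-period shift dominates (295 vs 72 kJ/mol).
Cl > I: they share group 17; the group trend gives Cl the larger value.
Tabulated electron affinity (kJ/mol): P 72, Cl 349, Sr 5, I 295.
So from lowest to highest: Sr < P < I < Cl.

Sr, P, I, Cl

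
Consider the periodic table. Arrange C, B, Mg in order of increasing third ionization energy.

Consider each +2 ion: C²⁺ still has 2 valence electrons; B²⁺ still has 1 valence electron; Mg²⁺ is the bare [Ne] core.
Breaking into a closed-shell core is much more expensive than removing a leftover valence electron — Mg has the largest IE_3 here.
Valence configurations: C²⁺ [He]2s², B²⁺ [He]2s¹.
The numbers (kJ/mol): C 4620, B 3660, Mg 7733.
Overall IE_3 order: B < C < Mg.

B < C < Mg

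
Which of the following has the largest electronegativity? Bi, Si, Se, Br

Atoms toward the upper right of the periodic table pull bonding electrons most strongly.
These span different periods and groups, so the two trends combine.
Bi > Si: the two effects oppose for this pair; the across-period effect wins (2.02 vs 1.90).
Se > Bi: relative to Bi, both the across-period and down-group shifts push Se's electronegativity up.
Br > Se: Br lies to the right of Se in period 4, so the across-period effect alone puts Br higher.
Tabulated electronegativity (Pauling): Si 1.90, Se 2.55, Br 2.96, Bi 2.02.
The largest electronegativity among these belongs to Br.

Br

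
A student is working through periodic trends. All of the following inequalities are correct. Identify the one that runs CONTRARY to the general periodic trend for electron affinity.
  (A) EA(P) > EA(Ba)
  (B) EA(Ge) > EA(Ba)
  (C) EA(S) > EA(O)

(C)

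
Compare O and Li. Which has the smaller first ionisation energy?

First ionization energy rises across a period (greater Z_eff holds electrons more tightly) and falls down a group (valence electrons are farther from the nucleus).
All lie in period 2, so first ionization energy increases left to right.
So Li has the smaller first ionisation energy (Li < O).

Li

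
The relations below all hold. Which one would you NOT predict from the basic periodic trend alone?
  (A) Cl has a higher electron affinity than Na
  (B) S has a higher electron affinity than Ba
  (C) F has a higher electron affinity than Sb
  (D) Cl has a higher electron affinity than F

The general trend: electron affinity increases across a period and decreases down a group.
(A) Cl (period 3, group 17) vs Na (period 3, group 1): the stated order agrees with the simple trend.
(B) S (period 3, group 16) vs Ba (period 6, group 2): the stated order agrees with the simple trend.
(C) F (period 2, group 17) vs Sb (period 5, group 15): the stated order agrees with the simple trend.
(D) Cl (period 3, group 17) vs F (period 2, group 17): the stated order contradicts the simple trend.
The exception is (D): F's small 2p subshell makes the incoming electron feel strong e⁻–e⁻ repulsion, so Cl actually releases more energy on gaining an electron.

(D)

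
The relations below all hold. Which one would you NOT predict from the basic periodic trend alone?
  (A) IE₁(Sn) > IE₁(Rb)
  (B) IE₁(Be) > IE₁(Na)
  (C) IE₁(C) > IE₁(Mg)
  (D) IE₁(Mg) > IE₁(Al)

(D)

The general trend: first ionisation energy increases across a period and decreases down a group.
(A) Sn (period 5, group 14) vs Rb (period 5, group 1): the stated order agrees with the simple trend.
(B) Be (period 2, group 2) vs Na (period 3, group 1): the stated order agrees with the simple trend.
(C) C (period 2, group 14) vs Mg (period 3, group 2): the stated order agrees with the simple trend.
(D) Mg (period 3, group 2) vs Al (period 3, group 13): the stated order contradicts the simple trend.
The exception is (D): Al's single 3p electron is easier to remove than one from Mg's filled 3s².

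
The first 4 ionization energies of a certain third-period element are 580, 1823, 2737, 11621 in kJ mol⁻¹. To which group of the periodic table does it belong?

Look for the largest jump between consecutive ionization energies: IE4/IE3 ≈ 4.2, far larger than any earlier ratio.
That jump marks the point where a core electron is being removed. So the atom has 3 valence electrons.
A main-group element with 3 valence electrons is in group 13.

Group 13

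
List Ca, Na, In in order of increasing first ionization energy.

Na < In < Ca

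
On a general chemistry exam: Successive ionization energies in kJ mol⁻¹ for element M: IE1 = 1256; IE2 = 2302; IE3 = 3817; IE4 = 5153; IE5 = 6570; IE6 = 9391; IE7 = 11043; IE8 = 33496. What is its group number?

Group 17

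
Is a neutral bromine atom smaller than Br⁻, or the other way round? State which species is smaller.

Forming Br⁻ adds 1 electron to Br. More electron–electron repulsion in the same shell, with unchanged nuclear charge, lets the cloud expand.
An anion is larger than its parent atom: Br⁻ > Br.

Br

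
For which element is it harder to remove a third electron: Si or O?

O

The third ionization energy removes an electron from the +2 ion. For each element: Si²⁺ still has 2 valence electrons; O²⁺ still has 4 valence electrons.
All are still removing valence electrons, so compare the +2 ions as you would atoms: IE_3 generally rises across a period (higher Z_eff) and falls down a group (larger shell), subject to the usual subshell exceptions.
Valence configurations: Si²⁺ [Ne]3s², O²⁺ [He]2s²2p².
Tabulated IE_3 (kJ/mol): Si 3232, O 5300.
So the third ionization energies run Si < O.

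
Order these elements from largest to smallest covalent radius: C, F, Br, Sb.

C is in period 2, group 14; F is in period 2, group 17; Br is in period 4, group 17; Sb is in period 5, group 15.
Radius decreases left→right (rising Z_eff, same n) and increases top→bottom (higher n).
These span different periods and groups, so the two trends combine.
C > F: both are in period 2; the period trend gives C the larger value.
Br > C: the two effects oppose for this pair; the down-group effect wins (114 vs 75 pm).
Sb > Br: relative to Br, both the across-period and down-group shifts push Sb's atomic radius up.
Tabulated atomic radius (pm): C 75, F 64, Br 114, Sb 140.
So from largest to smallest: Sb > Br > C > F.

Sb > Br > C > F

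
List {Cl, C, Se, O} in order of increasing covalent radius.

O, C, Cl, Se

Atomic radius shrinks across a period as nuclear charge pulls the same shell inward, and grows down a group as new shells are added.
These span different periods and groups, so the two trends combine.
C > O: C lies to the left of O in period 2, so the across-period effect alone puts C larger.
Cl > C: the two effects oppose for this pair; the down-group effect wins (99 vs 75 pm).
Se > Cl: relative to Cl, both the across-period and down-group shifts push Se's atomic radius up.
Tabulated atomic radius (pm): C 75, O 63, Cl 99, Se 116.
So from smallest to largest: O < C < Cl < Se.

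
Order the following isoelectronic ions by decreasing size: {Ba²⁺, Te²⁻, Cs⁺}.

Te²⁻ > Cs⁺ > Ba²⁺

All of these have 54 electrons, so size is governed by nuclear charge alone: the more protons, the stronger the pull on the same electron cloud, and the smaller the ion.
Nuclear charges: Ba²⁺ (Z=56), Cs⁺ (Z=55), Te²⁻ (Z=52).
Largest to smallest: Te²⁻ > Cs⁺ > Ba²⁺.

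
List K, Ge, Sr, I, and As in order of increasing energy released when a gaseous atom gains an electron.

Adding an electron releases more energy for atoms nearer the top right (short of the noble gases).
These span different periods and groups, so the two trends combine.
K > Sr: period and group pull opposite ways; the down-group shift dominates (48 vs 5 kJ/mol).
As > K: As lies to the right of K in period 4, so the across-period effect alone puts As higher.
Ge > As: this pair runs against the simple trend — see the exception note.
I > Ge: the two effects oppose for this pair; the across-period effect wins (295 vs 119 kJ/mol).
Note the exception: Ge has a higher electron affinity than As, contrary to the simple trend — adding an electron to As's half-filled 4p³ is unfavourable, so Ge (4p²) has the more exothermic EA.
Tabulated electron affinity (kJ/mol): K 48, Ge 119, As 78, Sr 5, I 295.
So from lowest to highest: Sr < K < As < Ge < I.

Sr < K < As < Ge < I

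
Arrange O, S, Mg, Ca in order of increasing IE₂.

Ca < Mg < S < O

Consider each +1 ion: O⁺ still has 5 valence electrons; S⁺ still has 5 valence electrons; Mg⁺ still has 1 valence electron; Ca⁺ still has 1 valence electron.
All are still removing valence electrons, so compare the +1 ions as you would atoms: IE_2 generally rises across a period (higher Z_eff) and falls down a group (larger shell), subject to the usual subshell exceptions.
Valence configurations: O⁺ [He]2s²2p³, S⁺ [Ne]3s²3p³, Mg⁺ [Ne]3s¹, Ca⁺ [Ar]4s¹.
Tabulated IE_2 (kJ/mol): O 3388, S 2252, Mg 1451, Ca 1145.
Overall IE_2 order: Ca < Mg < S < O.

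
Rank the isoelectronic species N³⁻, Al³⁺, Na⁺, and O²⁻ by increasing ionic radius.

All of these have 10 electrons, so size is governed by nuclear charge alone: the more protons, the stronger the pull on the same electron cloud, and the smaller the ion.
Nuclear charges: Al³⁺ (Z=13), Na⁺ (Z=11), O²⁻ (Z=8), N³⁻ (Z=7).
Smallest to largest: Al³⁺ < Na⁺ < O²⁻ < N³⁻.

Al³⁺ < Na⁺ < O²⁻ < N³⁻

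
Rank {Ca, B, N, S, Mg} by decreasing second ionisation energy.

N > B > S > Mg > Ca

The second ionization energy removes an electron from the +1 ion. For each element: Ca⁺ still has 1 valence electron; B⁺ still has 2 valence electrons; N⁺ still has 4 valence electrons; S⁺ still has 5 valence electrons; Mg⁺ still has 1 valence electron.
All are still removing valence electrons, so compare the +1 ions as you would atoms: IE_2 generally rises across a period (higher Z_eff) and falls down a group (larger shell), subject to the usual subshell exceptions.
Valence configurations: Ca⁺ [Ar]4s¹, B⁺ [He]2s², N⁺ [He]2s²2p², S⁺ [Ne]3s²3p³, Mg⁺ [Ne]3s¹.
The numbers (kJ/mol): Ca 1145, B 2427, N 2856, S 2252, Mg 1451.
Hence IE_2: Ca < Mg < S < B < N.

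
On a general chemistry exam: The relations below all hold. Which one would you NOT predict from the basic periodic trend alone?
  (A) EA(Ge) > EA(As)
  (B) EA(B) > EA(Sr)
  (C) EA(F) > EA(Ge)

(A)

The general trend: electron affinity increases across a period and decreases down a group.
(A) Ge (period 4, group 14) vs As (period 4, group 15): the stated order contradicts the simple trend.
(B) B (period 2, group 13) vs Sr (period 5, group 2): the stated order agrees with the simple trend.
(C) F (period 2, group 17) vs Ge (period 4, group 14): the stated order agrees with the simple trend.
The exception is (A): adding an electron to As's half-filled 4p³ is unfavourable, so Ge (4p²) has the more exothermic EA.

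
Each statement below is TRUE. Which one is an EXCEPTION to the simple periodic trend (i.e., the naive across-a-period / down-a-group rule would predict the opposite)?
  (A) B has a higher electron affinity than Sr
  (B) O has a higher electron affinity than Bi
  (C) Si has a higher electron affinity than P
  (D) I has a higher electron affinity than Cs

(C)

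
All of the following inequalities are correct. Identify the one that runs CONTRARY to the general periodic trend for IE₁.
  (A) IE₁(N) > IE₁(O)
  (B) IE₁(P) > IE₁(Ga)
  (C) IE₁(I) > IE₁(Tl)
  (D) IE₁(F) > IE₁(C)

(A)

The general trend: IE₁ increases across a period and decreases down a group.
(A) N (period 2, group 15) vs O (period 2, group 16): the stated order contradicts the simple trend.
(B) P (period 3, group 15) vs Ga (period 4, group 13): the stated order agrees with the simple trend.
(C) I (period 5, group 17) vs Tl (period 6, group 13): the stated order agrees with the simple trend.
(D) F (period 2, group 17) vs C (period 2, group 14): the stated order agrees with the simple trend.
The exception is (A): pairing an electron in O's 2p⁴ costs repulsion energy, so O ionizes more easily than half-filled N (2p³).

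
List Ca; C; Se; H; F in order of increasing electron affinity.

Ca < H < C < Se < F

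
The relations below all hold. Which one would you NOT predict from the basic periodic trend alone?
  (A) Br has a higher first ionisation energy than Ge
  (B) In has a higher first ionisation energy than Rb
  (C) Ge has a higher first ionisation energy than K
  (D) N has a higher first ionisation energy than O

The general trend: first ionisation energy increases across a period and decreases down a group.
(A) Br (period 4, group 17) vs Ge (period 4, group 14): the stated order agrees with the simple trend.
(B) In (period 5, group 13) vs Rb (period 5, group 1): the stated order agrees with the simple trend.
(C) Ge (period 4, group 14) vs K (period 4, group 1): the stated order agrees with the simple trend.
(D) N (period 2, group 15) vs O (period 2, group 16): the stated order contradicts the simple trend.
The exception is (D): pairing an electron in O's 2p⁴ costs repulsion energy, so O ionizes more easily than half-filled N (2p³).

(D)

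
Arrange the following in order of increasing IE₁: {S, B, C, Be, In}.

In < B < Be < S < C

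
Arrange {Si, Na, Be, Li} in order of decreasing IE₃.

Consider each +2 ion: Si²⁺ still has 2 valence electrons; Na²⁺ is already 1 electron into the core; Be²⁺ is the bare [He] core; Li²⁺ is already 1 electron into the core.
Breaking into a closed-shell core is much more expensive than removing a leftover valence electron — Na, Li and Be have the largest IE_3 here.
Approximate IE_3 values (kJ/mol): Si 3232, Na 6910, Be 14849, Li 11815.
Overall IE_3 order: Si < Na < Li < Be.

Be > Li > Na > Si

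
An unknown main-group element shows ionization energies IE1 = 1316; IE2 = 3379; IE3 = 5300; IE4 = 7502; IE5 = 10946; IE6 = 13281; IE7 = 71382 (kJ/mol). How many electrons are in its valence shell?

6

Look for the largest jump between consecutive ionization energies: IE7/IE6 ≈ 5.4, far larger than any earlier ratio.
That jump marks the point where a core electron is being removed. So the atom has 6 valence electrons.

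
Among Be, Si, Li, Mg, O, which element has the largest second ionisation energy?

Consider each +1 ion: Be⁺ still has 1 valence electron; Si⁺ still has 3 valence electrons; Li⁺ is the bare [He] core; Mg⁺ still has 1 valence electron; O⁺ still has 5 valence electrons.
Core electrons are held far more tightly than valence electrons, so Li tops the IE_2 order.
Valence configurations: Be⁺ [He]2s¹, Si⁺ [Ne]3s²3p¹, Mg⁺ [Ne]3s¹, O⁺ [He]2s²2p³.
The numbers (kJ/mol): Be 1757, Si 1577, Li 7298, Mg 1451, O 3388.
So the second ionization energies run Mg < Si < Be < O < Li.

Li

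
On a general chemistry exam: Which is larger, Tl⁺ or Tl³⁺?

Both ions have Z = 81 protons, but Tl³⁺ has lost more electrons, so its remaining electrons feel a larger effective nuclear charge per electron and are pulled in more tightly.
Higher positive charge → smaller ion, so Tl⁺ > Tl³⁺.

Tl⁺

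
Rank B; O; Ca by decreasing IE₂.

The second ionization energy removes an electron from the +1 ion. For each element: B⁺ still has 2 valence electrons; O⁺ still has 5 valence electrons; Ca⁺ still has 1 valence electron.
All are still removing valence electrons, so compare the +1 ions as you would atoms: IE_2 generally rises across a period (higher Z_eff) and falls down a group (larger shell), subject to the usual subshell exceptions.
Valence configurations: B⁺ [He]2s², O⁺ [He]2s²2p³, Ca⁺ [Ar]4s¹.
The numbers (kJ/mol): B 2427, O 3388, Ca 1145.
Putting it together, IE_2: Ca < B < O.

O > B > Ca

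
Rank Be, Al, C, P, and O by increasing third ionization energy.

Al < P < C < O < Be

IE_3 is the cost of taking one more electron from the +2 cation: Be²⁺ is the bare [He] core; Al²⁺ still has 1 valence electron; C²⁺ still has 2 valence electrons; P²⁺ still has 3 valence electrons; O²⁺ still has 4 valence electrons.
Core electrons are held far more tightly than valence electrons, so Be tops the IE_3 order.
Valence configurations: Al²⁺ [Ne]3s¹, C²⁺ [He]2s², P²⁺ [Ne]3s²3p¹, O²⁺ [He]2s²2p².
Tabulated IE_3 (kJ/mol): Be 14849, Al 2745, C 4620, P 2914, O 5300.
Overall IE_3 order: Al < P < C < O < Be.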